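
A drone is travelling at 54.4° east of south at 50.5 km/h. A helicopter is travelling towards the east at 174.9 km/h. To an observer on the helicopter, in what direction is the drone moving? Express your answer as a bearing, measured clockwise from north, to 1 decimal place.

257.6°

Taking east as x and north as y: drone velocity = (41.062, -29.397) km/h; helicopter velocity = (174.900, 0.000) km/h.
Velocity of drone relative to helicopter = (41.062, -29.397) − (174.900, 0.000) = (-133.838, -29.397) km/h.
Bearing = atan2(-133.84, -29.40) = 257.61° clockwise from north.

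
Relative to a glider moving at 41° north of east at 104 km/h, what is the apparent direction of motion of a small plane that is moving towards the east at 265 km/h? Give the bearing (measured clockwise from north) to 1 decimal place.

Taking east as x and north as y: small plane velocity = (265.000, 0.000) km/h; glider velocity = (78.490, 68.230) km/h.
Velocity of small plane relative to glider = (265.000, 0.000) − (78.490, 68.230) = (186.510, -68.230) km/h.
Bearing = atan2(186.51, -68.23) = 110.09° clockwise from north.

110.1°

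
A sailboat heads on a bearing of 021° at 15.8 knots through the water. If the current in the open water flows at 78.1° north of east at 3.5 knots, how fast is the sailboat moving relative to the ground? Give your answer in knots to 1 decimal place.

19.3 knots

Taking east as x and north as y: velocity relative to the water = (5.662, 14.751) knots; the water relative to ground = (0.722, 3.425) knots.
Velocity relative to ground = (5.662, 14.751) + (0.722, 3.425) = (6.384, 18.175) knots.
Speed = |(6.384, 18.175)| = 19.264 knots.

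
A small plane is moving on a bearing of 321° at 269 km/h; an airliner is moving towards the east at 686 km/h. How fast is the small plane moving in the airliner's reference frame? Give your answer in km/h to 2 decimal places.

880.47 km/h

Taking east as x and north as y: small plane velocity = (-169.287, 209.052) km/h; airliner velocity = (686.000, 0.000) km/h.
Velocity of small plane relative to airliner = (-169.287, 209.052) − (686.000, 0.000) = (-855.287, 209.052) km/h.
Magnitude = |(-855.287, 209.052)| = 880.465 km/h.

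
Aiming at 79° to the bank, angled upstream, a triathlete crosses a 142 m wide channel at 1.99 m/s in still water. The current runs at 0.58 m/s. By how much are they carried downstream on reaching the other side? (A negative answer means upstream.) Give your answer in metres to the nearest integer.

15 m

Perpendicular speed = 1.953 m/s; crossing time = 142 / 1.953 = 72.692 s.
Net downstream speed = 0.200 m/s.
Drift = 0.200 × 72.692 = 14.560 m (downstream).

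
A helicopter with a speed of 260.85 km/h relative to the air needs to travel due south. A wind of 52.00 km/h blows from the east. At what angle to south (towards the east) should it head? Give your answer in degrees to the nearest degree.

11°

The wind pushes perpendicular to the desired track; the heading must have a component into the wind equal to 52.00 km/h: 260.85 sin θ = 52.00.
sin θ = 0.1993, so θ = 11.499°.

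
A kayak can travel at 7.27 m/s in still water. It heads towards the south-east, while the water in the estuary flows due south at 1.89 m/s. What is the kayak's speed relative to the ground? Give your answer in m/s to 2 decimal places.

Taking east as x and north as y: velocity relative to the water = (5.141, -5.141) m/s; the water relative to ground = (0.000, -1.890) m/s.
Velocity relative to ground = (5.141, -5.141) + (0.000, -1.890) = (5.141, -7.031) m/s.
Speed = |(5.141, -7.031)| = 8.710 m/s.

8.71 m/s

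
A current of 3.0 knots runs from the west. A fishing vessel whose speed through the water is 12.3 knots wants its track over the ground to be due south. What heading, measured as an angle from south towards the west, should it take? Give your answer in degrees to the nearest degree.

14°

The current pushes perpendicular to the desired track; the heading must have a component into the current equal to 3.0 knots: 12.3 sin θ = 3.0.
sin θ = 0.2439, so θ = 14.117°.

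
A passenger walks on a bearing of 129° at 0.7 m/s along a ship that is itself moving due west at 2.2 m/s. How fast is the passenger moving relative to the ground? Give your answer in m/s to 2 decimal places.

Taking east as x and north as y: ship velocity = (-2.200, 0.000) m/s; passenger velocity relative to ship = (0.544, -0.441) m/s.
Velocity relative to ground = (-2.200, 0.000) + (0.544, -0.441) = (-1.656, -0.441) m/s.
Speed = |(-1.656, -0.441)| = 1.714 m/s.

1.71 m/s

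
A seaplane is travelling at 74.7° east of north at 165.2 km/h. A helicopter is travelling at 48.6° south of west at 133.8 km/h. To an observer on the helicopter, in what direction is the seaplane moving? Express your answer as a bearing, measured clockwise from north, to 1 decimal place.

Taking east as x and north as y: seaplane velocity = (159.345, 43.592) km/h; helicopter velocity = (-88.484, -100.365) km/h.
Velocity of seaplane relative to helicopter = (159.345, 43.592) − (-88.484, -100.365) = (247.828, 143.957) km/h.
Bearing = atan2(247.83, 143.96) = 59.85° clockwise from north.

059.8°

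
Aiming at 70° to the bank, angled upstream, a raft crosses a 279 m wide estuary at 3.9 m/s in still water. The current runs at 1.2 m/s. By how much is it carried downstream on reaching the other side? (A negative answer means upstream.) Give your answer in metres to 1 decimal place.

-10.2 m

Perpendicular speed = 3.665 m/s; crossing time = 279 / 3.665 = 76.130 s.
Net downstream speed = -0.134 m/s.
Drift = -0.134 × 76.130 = -10.192 m (upstream).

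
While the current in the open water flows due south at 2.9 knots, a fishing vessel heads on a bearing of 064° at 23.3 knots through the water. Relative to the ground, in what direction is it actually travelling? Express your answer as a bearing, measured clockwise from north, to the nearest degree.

Taking east as x and north as y: velocity relative to the water = (20.942, 10.214) knots; the water relative to ground = (0.000, -2.900) knots.
Velocity relative to ground = (20.942, 10.214) + (0.000, -2.900) = (20.942, 7.314) knots.
Bearing = atan2(20.94, 7.31) = 70.75° clockwise from north.

071°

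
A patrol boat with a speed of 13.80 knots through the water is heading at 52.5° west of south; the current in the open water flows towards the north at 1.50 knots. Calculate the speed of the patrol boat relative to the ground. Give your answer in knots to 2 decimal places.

Taking east as x and north as y: velocity relative to the water = (-10.948, -8.401) knots; the water relative to ground = (0.000, 1.500) knots.
Velocity relative to ground = (-10.948, -8.401) + (0.000, 1.500) = (-10.948, -6.901) knots.
Speed = |(-10.948, -6.901)| = 12.942 knots.

12.94 knots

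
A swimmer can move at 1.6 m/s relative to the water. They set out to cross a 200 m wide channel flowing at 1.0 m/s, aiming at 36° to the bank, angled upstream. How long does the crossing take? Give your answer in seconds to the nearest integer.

The component of the swimmer's velocity perpendicular to the bank is 1.6 × sin 36° = 0.940 m/s.
Only the cross-stream component determines the crossing time; the current contributes nothing perpendicular to the bank.
Time = 200 / 0.940 = 212.663 s.

213 s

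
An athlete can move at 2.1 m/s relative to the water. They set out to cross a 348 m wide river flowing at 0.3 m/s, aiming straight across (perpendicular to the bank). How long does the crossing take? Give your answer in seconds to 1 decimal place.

165.7 s

The component of the athlete's velocity perpendicular to the bank is 2.1 m/s.
The flow acts along the bank and has no component across it.
Time = 348 / 2.100 = 165.714 s.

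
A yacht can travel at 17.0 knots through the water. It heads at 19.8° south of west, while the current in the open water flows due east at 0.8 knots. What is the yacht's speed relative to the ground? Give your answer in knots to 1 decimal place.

16.2 knots

Taking east as x and north as y: velocity relative to the water = (-15.995, -5.759) knots; the water relative to ground = (0.800, 0.000) knots.
Velocity relative to ground = (-15.995, -5.759) + (0.800, 0.000) = (-15.195, -5.759) knots.
Speed = |(-15.195, -5.759)| = 16.250 knots.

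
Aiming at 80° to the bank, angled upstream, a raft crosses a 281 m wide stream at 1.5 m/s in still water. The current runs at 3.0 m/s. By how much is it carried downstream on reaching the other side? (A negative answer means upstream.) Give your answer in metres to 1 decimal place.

521.1 m

Perpendicular speed = 1.477 m/s; crossing time = 281 / 1.477 = 190.223 s.
Net downstream speed = 2.740 m/s.
Drift = 2.740 × 190.223 = 521.122 m (downstream).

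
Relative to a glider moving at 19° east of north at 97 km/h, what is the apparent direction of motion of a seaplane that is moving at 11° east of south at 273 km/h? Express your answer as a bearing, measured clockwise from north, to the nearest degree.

177°

Taking east as x and north as y: seaplane velocity = (52.091, -267.984) km/h; glider velocity = (31.580, 91.715) km/h.
Velocity of seaplane relative to glider = (52.091, -267.984) − (31.580, 91.715) = (20.511, -359.700) km/h.
Bearing = atan2(20.51, -359.70) = 176.74° clockwise from north.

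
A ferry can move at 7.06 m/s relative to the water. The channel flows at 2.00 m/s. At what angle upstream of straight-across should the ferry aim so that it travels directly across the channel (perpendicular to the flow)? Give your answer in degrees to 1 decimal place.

16.5°

To cancel the current, the upstream component of the ferry's velocity must equal the flow: 7.06 sin θ = 2.00.
sin θ = 2.00 / 7.06 = 0.2833.
θ = arcsin(0.2833) = 16.456°.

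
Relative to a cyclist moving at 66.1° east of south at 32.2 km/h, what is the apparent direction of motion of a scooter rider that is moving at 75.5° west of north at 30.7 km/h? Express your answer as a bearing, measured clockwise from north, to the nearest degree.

Taking east as x and north as y: scooter rider velocity = (-29.722, 7.687) km/h; cyclist velocity = (29.439, -13.046) km/h.
Velocity of scooter rider relative to cyclist = (-29.722, 7.687) − (29.439, -13.046) = (-59.161, 20.732) km/h.
Bearing = atan2(-59.16, 20.73) = 289.31° clockwise from north.

289°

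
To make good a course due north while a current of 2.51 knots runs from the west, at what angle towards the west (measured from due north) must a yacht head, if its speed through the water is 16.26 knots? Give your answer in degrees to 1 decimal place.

8.9°

The current pushes perpendicular to the desired track; the heading must have a component into the current equal to 2.51 knots: 16.26 sin θ = 2.51.
sin θ = 0.1544, so θ = 8.880°.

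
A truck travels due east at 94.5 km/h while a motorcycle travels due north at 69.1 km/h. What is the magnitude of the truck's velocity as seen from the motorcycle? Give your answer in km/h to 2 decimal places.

Taking east as x and north as y: truck velocity = (94.500, 0.000) km/h; motorcycle velocity = (0.000, 69.100) km/h.
Velocity of truck relative to motorcycle = (94.500, 0.000) − (0.000, 69.100) = (94.500, -69.100) km/h.
Magnitude = |(94.500, -69.100)| = 117.069 km/h.

117.07 km/h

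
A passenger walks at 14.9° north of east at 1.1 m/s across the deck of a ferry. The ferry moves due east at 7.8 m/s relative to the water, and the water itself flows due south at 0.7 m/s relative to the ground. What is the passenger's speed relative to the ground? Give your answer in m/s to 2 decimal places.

In east/north components (m/s): passenger relative to ferry = (1.063, 0.283); ferry relative to water = (7.800, 0.000); water relative to ground = (0.000, -0.700).
Sum = (8.863, -0.417) m/s.
Speed = |(8.863, -0.417)| = 8.873 m/s.

8.87 m/s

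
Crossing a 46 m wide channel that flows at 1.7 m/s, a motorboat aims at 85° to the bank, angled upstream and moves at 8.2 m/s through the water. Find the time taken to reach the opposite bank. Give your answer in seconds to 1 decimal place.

5.6 s

The component of the motorboat's velocity perpendicular to the bank is 8.2 × sin 85° = 8.169 m/s.
The current is parallel to the bank, so it does not affect the crossing time.
Time = 46 / 8.169 = 5.631 s.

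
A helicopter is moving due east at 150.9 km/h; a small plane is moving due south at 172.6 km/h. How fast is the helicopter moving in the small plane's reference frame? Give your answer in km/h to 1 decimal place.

Taking east as x and north as y: helicopter velocity = (150.900, 0.000) km/h; small plane velocity = (0.000, -172.600) km/h.
Velocity of helicopter relative to small plane = (150.900, 0.000) − (0.000, -172.600) = (150.900, 172.600) km/h.
Magnitude = |(150.900, 172.600)| = 229.263 km/h.

229.3 km/h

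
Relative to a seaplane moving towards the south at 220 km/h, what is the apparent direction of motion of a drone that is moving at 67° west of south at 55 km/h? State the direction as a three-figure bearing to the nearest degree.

346°

Taking east as x and north as y: drone velocity = (-50.628, -21.490) km/h; seaplane velocity = (0.000, -220.000) km/h.
Velocity of drone relative to seaplane = (-50.628, -21.490) − (0.000, -220.000) = (-50.628, 198.510) km/h.
Bearing = atan2(-50.63, 198.51) = 345.69° clockwise from north.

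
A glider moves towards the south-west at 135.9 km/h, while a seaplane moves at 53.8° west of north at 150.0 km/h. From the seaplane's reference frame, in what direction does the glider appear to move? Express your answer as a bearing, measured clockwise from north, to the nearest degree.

Taking east as x and north as y: glider velocity = (-96.096, -96.096) km/h; seaplane velocity = (-121.044, 88.591) km/h.
Velocity of glider relative to seaplane = (-96.096, -96.096) − (-121.044, 88.591) = (24.948, -184.687) km/h.
Bearing = atan2(24.95, -184.69) = 172.31° clockwise from north.

172°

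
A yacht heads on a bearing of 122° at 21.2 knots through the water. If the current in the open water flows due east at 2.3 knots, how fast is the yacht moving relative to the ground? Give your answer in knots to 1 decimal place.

Taking east as x and north as y: velocity relative to the water = (17.979, -11.234) knots; the water relative to ground = (2.300, 0.000) knots.
Velocity relative to ground = (17.979, -11.234) + (2.300, 0.000) = (20.279, -11.234) knots.
Speed = |(20.279, -11.234)| = 23.183 knots.

23.2 knots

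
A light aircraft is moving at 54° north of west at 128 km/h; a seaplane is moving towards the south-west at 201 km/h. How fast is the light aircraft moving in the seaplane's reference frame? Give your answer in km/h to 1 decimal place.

254.6 km/h

Taking east as x and north as y: light aircraft velocity = (-75.237, 103.554) km/h; seaplane velocity = (-142.128, -142.128) km/h.
Velocity of light aircraft relative to seaplane = (-75.237, 103.554) − (-142.128, -142.128) = (66.892, 245.683) km/h.
Magnitude = |(66.892, 245.683)| = 254.626 km/h.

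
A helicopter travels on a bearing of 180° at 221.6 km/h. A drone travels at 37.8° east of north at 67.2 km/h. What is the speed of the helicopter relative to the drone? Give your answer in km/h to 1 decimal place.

Taking east as x and north as y: helicopter velocity = (0.000, -221.600) km/h; drone velocity = (41.187, 53.098) km/h.
Velocity of helicopter relative to drone = (0.000, -221.600) − (41.187, 53.098) = (-41.187, -274.698) km/h.
Magnitude = |(-41.187, -274.698)| = 277.769 km/h.

277.8 km/h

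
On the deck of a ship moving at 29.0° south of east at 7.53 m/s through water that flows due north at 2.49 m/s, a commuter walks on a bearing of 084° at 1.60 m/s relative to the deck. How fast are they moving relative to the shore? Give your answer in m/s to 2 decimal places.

8.24 m/s

In east/north components (m/s): commuter relative to ship = (1.591, 0.167); ship relative to water = (6.586, -3.651); water relative to ground = (0.000, 2.490).
Sum = (8.177, -0.993) m/s.
Speed = |(8.177, -0.993)| = 8.237 m/s.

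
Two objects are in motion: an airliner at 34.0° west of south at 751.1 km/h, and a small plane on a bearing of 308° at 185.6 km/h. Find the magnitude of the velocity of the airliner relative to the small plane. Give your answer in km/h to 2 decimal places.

786.16 km/h

Taking east as x and north as y: airliner velocity = (-420.010, -622.690) km/h; small plane velocity = (-146.255, 114.267) km/h.
Velocity of airliner relative to small plane = (-420.010, -622.690) − (-146.255, 114.267) = (-273.755, -736.957) km/h.
Magnitude = |(-273.755, -736.957)| = 786.160 km/h.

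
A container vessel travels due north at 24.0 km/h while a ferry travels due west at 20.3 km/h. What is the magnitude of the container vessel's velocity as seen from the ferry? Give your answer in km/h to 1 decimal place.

31.4 km/h

Taking east as x and north as y: container vessel velocity = (0.000, 24.000) km/h; ferry velocity = (-20.300, 0.000) km/h.
Velocity of container vessel relative to ferry = (0.000, 24.000) − (-20.300, 0.000) = (20.300, 24.000) km/h.
Magnitude = |(20.300, 24.000)| = 31.434 km/h.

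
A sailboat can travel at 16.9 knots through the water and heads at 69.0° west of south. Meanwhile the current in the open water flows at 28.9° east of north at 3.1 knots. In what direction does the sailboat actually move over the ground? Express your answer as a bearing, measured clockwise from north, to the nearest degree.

257°

Taking east as x and north as y: velocity relative to the water = (-15.778, -6.056) knots; the water relative to ground = (1.498, 2.714) knots.
Velocity relative to ground = (-15.778, -6.056) + (1.498, 2.714) = (-14.279, -3.342) knots.
Bearing = atan2(-14.28, -3.34) = 256.83° clockwise from north.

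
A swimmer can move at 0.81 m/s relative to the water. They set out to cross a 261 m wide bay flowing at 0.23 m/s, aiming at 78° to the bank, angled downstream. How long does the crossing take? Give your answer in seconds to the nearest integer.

The component of the swimmer's velocity perpendicular to the bank is 0.81 × sin 78° = 0.792 m/s.
The current is parallel to the bank, so it does not affect the crossing time.
Time = 261 / 0.792 = 329.421 s.

329 s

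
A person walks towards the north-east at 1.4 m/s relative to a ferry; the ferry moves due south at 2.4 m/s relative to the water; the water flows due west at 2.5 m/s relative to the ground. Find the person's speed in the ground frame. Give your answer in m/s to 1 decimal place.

In east/north components (m/s): person relative to ferry = (0.990, 0.990); ferry relative to water = (0.000, -2.400); water relative to ground = (-2.500, 0.000).
Sum = (-1.510, -1.410) m/s.
Speed = |(-1.510, -1.410)| = 2.066 m/s.

2.1 m/s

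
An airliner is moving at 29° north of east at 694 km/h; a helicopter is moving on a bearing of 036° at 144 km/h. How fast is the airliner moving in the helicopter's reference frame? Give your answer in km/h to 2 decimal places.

Taking east as x and north as y: airliner velocity = (606.986, 336.458) km/h; helicopter velocity = (84.641, 116.498) km/h.
Velocity of airliner relative to helicopter = (606.986, 336.458) − (84.641, 116.498) = (522.345, 219.959) km/h.
Magnitude = |(522.345, 219.959)| = 566.768 km/h.

566.77 km/h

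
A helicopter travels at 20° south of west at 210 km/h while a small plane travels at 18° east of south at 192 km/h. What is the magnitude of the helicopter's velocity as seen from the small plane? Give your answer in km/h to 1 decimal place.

Taking east as x and north as y: helicopter velocity = (-197.335, -71.824) km/h; small plane velocity = (59.331, -182.603) km/h.
Velocity of helicopter relative to small plane = (-197.335, -71.824) − (59.331, -182.603) = (-256.667, 110.779) km/h.
Magnitude = |(-256.667, 110.779)| = 279.553 km/h.

279.6 km/h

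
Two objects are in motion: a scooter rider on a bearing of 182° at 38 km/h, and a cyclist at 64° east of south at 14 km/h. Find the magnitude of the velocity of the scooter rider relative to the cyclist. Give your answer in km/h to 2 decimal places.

Taking east as x and north as y: scooter rider velocity = (-1.326, -37.977) km/h; cyclist velocity = (12.583, -6.137) km/h.
Velocity of scooter rider relative to cyclist = (-1.326, -37.977) − (12.583, -6.137) = (-13.909, -31.840) km/h.
Magnitude = |(-13.909, -31.840)| = 34.745 km/h.

34.75 km/h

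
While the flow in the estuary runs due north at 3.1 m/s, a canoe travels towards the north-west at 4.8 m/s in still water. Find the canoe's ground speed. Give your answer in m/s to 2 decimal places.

7.33 m/s

Taking east as x and north as y: velocity relative to the water = (-3.394, 3.394) m/s; the water relative to ground = (0.000, 3.100) m/s.
Velocity relative to ground = (-3.394, 3.394) + (0.000, 3.100) = (-3.394, 6.494) m/s.
Speed = |(-3.394, 6.494)| = 7.328 m/s.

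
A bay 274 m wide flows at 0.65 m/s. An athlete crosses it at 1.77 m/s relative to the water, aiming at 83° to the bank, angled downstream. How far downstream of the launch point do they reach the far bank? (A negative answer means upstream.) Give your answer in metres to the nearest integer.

135 m

Perpendicular speed = 1.757 m/s; crossing time = 274 / 1.757 = 155.965 s.
Net downstream speed = 0.866 m/s.
Drift = 0.866 × 155.965 = 135.020 m (downstream).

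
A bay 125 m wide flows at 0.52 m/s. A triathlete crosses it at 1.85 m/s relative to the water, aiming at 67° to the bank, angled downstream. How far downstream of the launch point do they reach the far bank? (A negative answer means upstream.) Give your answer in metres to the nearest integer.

91 m

Perpendicular speed = 1.703 m/s; crossing time = 125 / 1.703 = 73.403 s.
Net downstream speed = 1.243 m/s.
Drift = 1.243 × 73.403 = 91.229 m (downstream).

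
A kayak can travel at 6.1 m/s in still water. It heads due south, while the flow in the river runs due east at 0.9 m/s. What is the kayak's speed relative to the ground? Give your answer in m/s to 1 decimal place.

Taking east as x and north as y: velocity relative to the water = (0.000, -6.100) m/s; the water relative to ground = (0.900, 0.000) m/s.
Velocity relative to ground = (0.000, -6.100) + (0.900, 0.000) = (0.900, -6.100) m/s.
Speed = |(0.900, -6.100)| = 6.166 m/s.

6.2 m/s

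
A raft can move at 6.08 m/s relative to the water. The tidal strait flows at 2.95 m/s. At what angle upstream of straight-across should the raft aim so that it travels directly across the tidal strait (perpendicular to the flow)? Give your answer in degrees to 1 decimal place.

To cancel the current, the upstream component of the raft's velocity must equal the flow: 6.08 sin θ = 2.95.
sin θ = 2.95 / 6.08 = 0.4852.
θ = arcsin(0.4852) = 29.025°.

29.0°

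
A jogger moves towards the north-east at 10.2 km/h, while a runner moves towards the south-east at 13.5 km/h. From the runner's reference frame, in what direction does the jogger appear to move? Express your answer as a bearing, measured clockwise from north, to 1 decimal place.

352.1°

Taking east as x and north as y: jogger velocity = (7.212, 7.212) km/h; runner velocity = (9.546, -9.546) km/h.
Velocity of jogger relative to runner = (7.212, 7.212) − (9.546, -9.546) = (-2.333, 16.758) km/h.
Bearing = atan2(-2.33, 16.76) = 352.07° clockwise from north.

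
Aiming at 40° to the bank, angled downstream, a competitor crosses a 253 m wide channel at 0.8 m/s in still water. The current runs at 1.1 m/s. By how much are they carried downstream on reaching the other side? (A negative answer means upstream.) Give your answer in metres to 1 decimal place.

842.7 m

Perpendicular speed = 0.514 m/s; crossing time = 253 / 0.514 = 491.998 s.
Net downstream speed = 1.713 m/s.
Drift = 1.713 × 491.998 = 842.711 m (downstream).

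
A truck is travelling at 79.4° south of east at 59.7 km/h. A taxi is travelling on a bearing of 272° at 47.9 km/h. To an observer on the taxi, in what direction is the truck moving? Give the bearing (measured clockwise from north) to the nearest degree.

Taking east as x and north as y: truck velocity = (10.982, -58.681) km/h; taxi velocity = (-47.871, 1.672) km/h.
Velocity of truck relative to taxi = (10.982, -58.681) − (-47.871, 1.672) = (58.853, -60.353) km/h.
Bearing = atan2(58.85, -60.35) = 135.72° clockwise from north.

136°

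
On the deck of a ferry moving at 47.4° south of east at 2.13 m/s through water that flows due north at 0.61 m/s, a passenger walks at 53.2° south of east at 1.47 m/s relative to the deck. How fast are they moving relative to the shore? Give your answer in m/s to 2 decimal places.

In east/north components (m/s): passenger relative to ferry = (0.881, -1.177); ferry relative to water = (1.442, -1.568); water relative to ground = (0.000, 0.610).
Sum = (2.322, -2.135) m/s.
Speed = |(2.322, -2.135)| = 3.155 m/s.

3.15 m/s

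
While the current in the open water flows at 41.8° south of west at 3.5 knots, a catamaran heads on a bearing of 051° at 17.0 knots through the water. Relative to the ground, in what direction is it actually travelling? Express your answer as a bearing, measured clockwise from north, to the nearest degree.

052°

Taking east as x and north as y: velocity relative to the water = (13.211, 10.698) knots; the water relative to ground = (-2.609, -2.333) knots.
Velocity relative to ground = (13.211, 10.698) + (-2.609, -2.333) = (10.602, 8.366) knots.
Bearing = atan2(10.60, 8.37) = 51.73° clockwise from north.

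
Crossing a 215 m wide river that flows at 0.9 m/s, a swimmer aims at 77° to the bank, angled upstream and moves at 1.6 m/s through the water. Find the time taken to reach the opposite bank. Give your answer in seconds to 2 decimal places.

The component of the swimmer's velocity perpendicular to the bank is 1.6 × sin 77° = 1.559 m/s.
Only the cross-stream component determines the crossing time; the current contributes nothing perpendicular to the bank.
Time = 215 / 1.559 = 137.910 s.

137.91 s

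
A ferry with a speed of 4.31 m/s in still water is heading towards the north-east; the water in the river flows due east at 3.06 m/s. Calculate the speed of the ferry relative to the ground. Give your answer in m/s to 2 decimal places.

Taking east as x and north as y: velocity relative to the water = (3.048, 3.048) m/s; the water relative to ground = (3.060, 0.000) m/s.
Velocity relative to ground = (3.048, 3.048) + (3.060, 0.000) = (6.108, 3.048) m/s.
Speed = |(6.108, 3.048)| = 6.826 m/s.

6.83 m/s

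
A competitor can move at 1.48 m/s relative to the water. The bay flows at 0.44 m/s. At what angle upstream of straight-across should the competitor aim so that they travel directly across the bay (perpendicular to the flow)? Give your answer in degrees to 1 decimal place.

To cancel the current, the upstream component of the competitor's velocity must equal the flow: 1.48 sin θ = 0.44.
sin θ = 0.44 / 1.48 = 0.2973.
θ = arcsin(0.2973) = 17.295°.

17.3°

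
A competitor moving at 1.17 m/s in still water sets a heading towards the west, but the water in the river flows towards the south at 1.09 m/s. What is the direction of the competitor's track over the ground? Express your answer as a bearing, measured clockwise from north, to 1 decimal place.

227.0°

Taking east as x and north as y: velocity relative to the water = (-1.170, 0.000) m/s; the water relative to ground = (0.000, -1.090) m/s.
Velocity relative to ground = (-1.170, 0.000) + (0.000, -1.090) = (-1.170, -1.090) m/s.
Bearing = atan2(-1.17, -1.09) = 227.03° clockwise from north.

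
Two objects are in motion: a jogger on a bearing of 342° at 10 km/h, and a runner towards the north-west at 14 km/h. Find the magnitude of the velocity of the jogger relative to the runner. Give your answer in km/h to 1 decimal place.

Taking east as x and north as y: jogger velocity = (-3.090, 9.511) km/h; runner velocity = (-9.899, 9.899) km/h.
Velocity of jogger relative to runner = (-3.090, 9.511) − (-9.899, 9.899) = (6.809, -0.389) km/h.
Magnitude = |(6.809, -0.389)| = 6.820 km/h.

6.8 km/h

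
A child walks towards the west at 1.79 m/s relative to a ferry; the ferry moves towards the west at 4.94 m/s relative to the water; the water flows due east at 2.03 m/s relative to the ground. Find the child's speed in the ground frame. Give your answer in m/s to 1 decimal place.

4.7 m/s

In east/north components (m/s): child relative to ferry = (-1.790, 0.000); ferry relative to water = (-4.940, 0.000); water relative to ground = (2.030, 0.000).
Sum = (-4.700, 0.000) m/s.
Speed = |(-4.700, 0.000)| = 4.700 m/s.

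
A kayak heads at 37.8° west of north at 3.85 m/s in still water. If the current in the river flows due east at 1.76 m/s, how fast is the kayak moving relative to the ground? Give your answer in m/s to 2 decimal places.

Taking east as x and north as y: velocity relative to the water = (-2.360, 3.042) m/s; the water relative to ground = (1.760, 0.000) m/s.
Velocity relative to ground = (-2.360, 3.042) + (1.760, 0.000) = (-0.600, 3.042) m/s.
Speed = |(-0.600, 3.042)| = 3.101 m/s.

3.10 m/s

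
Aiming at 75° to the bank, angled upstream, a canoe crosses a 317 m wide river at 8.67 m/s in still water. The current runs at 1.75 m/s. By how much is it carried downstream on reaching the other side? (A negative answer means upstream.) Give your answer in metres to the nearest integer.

-19 m

Perpendicular speed = 8.375 m/s; crossing time = 317 / 8.375 = 37.853 s.
Net downstream speed = -0.494 m/s.
Drift = -0.494 × 37.853 = -18.698 m (upstream).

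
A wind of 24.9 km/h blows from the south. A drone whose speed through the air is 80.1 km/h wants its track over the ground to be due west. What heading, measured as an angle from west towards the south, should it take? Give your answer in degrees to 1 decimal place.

18.1°

The wind pushes perpendicular to the desired track; the heading must have a component into the wind equal to 24.9 km/h: 80.1 sin θ = 24.9.
sin θ = 0.3109, so θ = 18.111°.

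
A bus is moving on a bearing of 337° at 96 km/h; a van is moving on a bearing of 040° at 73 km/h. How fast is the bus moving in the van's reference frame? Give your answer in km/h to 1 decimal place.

90.5 km/h

Taking east as x and north as y: bus velocity = (-37.510, 88.368) km/h; van velocity = (46.923, 55.921) km/h.
Velocity of bus relative to van = (-37.510, 88.368) − (46.923, 55.921) = (-84.434, 32.447) km/h.
Magnitude = |(-84.434, 32.447)| = 90.454 km/h.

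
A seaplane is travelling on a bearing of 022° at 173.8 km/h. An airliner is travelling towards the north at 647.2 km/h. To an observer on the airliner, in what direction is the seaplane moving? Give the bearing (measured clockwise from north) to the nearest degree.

Taking east as x and north as y: seaplane velocity = (65.107, 161.145) km/h; airliner velocity = (0.000, 647.200) km/h.
Velocity of seaplane relative to airliner = (65.107, 161.145) − (0.000, 647.200) = (65.107, -486.055) km/h.
Bearing = atan2(65.11, -486.06) = 172.37° clockwise from north.

172°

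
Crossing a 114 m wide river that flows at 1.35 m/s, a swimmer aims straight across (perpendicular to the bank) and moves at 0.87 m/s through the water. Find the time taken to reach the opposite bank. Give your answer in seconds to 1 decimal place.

131.0 s

The component of the swimmer's velocity perpendicular to the bank is 0.87 m/s.
The current is parallel to the bank, so it does not affect the crossing time.
Time = 114 / 0.870 = 131.034 s.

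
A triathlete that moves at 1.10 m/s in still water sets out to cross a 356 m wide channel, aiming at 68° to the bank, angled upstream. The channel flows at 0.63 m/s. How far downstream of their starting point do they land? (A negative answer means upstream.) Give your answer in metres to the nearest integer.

76 m

Perpendicular speed = 1.020 m/s; crossing time = 356 / 1.020 = 349.053 s.
Net downstream speed = 0.218 m/s.
Drift = 0.218 × 349.053 = 76.070 m (downstream).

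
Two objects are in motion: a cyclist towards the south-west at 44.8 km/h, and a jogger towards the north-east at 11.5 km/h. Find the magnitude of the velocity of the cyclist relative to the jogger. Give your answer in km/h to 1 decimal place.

56.3 km/h

Taking east as x and north as y: cyclist velocity = (-31.678, -31.678) km/h; jogger velocity = (8.132, 8.132) km/h.
Velocity of cyclist relative to jogger = (-31.678, -31.678) − (8.132, 8.132) = (-39.810, -39.810) km/h.
Magnitude = |(-39.810, -39.810)| = 56.300 km/h.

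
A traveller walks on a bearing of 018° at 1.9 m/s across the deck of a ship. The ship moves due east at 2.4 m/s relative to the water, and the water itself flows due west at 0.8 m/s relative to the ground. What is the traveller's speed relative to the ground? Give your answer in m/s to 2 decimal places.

In east/north components (m/s): traveller relative to ship = (0.587, 1.807); ship relative to water = (2.400, 0.000); water relative to ground = (-0.800, 0.000).
Sum = (2.187, 1.807) m/s.
Speed = |(2.187, 1.807)| = 2.837 m/s.

2.84 m/s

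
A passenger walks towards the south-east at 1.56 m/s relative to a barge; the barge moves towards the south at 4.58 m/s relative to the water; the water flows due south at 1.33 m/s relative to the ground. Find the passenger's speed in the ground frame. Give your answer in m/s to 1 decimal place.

7.1 m/s

In east/north components (m/s): passenger relative to barge = (1.103, -1.103); barge relative to water = (0.000, -4.580); water relative to ground = (0.000, -1.330).
Sum = (1.103, -7.013) m/s.
Speed = |(1.103, -7.013)| = 7.099 m/s.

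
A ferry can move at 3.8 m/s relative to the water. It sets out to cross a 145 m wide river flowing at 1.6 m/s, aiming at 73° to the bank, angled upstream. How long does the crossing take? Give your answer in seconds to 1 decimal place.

39.9 s

The component of the ferry's velocity perpendicular to the bank is 3.8 × sin 73° = 3.634 m/s.
Only the cross-stream component determines the crossing time; the current contributes nothing perpendicular to the bank.
Time = 145 / 3.634 = 39.901 s.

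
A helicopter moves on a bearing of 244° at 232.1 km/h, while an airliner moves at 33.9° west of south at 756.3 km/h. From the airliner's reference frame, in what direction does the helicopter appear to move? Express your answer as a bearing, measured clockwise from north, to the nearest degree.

022°

Taking east as x and north as y: helicopter velocity = (-208.610, -101.746) km/h; airliner velocity = (-421.823, -627.738) km/h.
Velocity of helicopter relative to airliner = (-208.610, -101.746) − (-421.823, -627.738) = (213.213, 525.992) km/h.
Bearing = atan2(213.21, 525.99) = 22.07° clockwise from north.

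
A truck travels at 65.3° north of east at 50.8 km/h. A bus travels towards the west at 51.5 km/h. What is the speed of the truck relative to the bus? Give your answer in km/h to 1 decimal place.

Taking east as x and north as y: truck velocity = (21.228, 46.152) km/h; bus velocity = (-51.500, 0.000) km/h.
Velocity of truck relative to bus = (21.228, 46.152) − (-51.500, 0.000) = (72.728, 46.152) km/h.
Magnitude = |(72.728, 46.152)| = 86.136 km/h.

86.1 km/h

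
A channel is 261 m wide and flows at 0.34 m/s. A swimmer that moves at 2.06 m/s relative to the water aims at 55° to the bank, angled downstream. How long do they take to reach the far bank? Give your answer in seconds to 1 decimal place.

154.7 s

The component of the swimmer's velocity perpendicular to the bank is 2.06 × sin 55° = 1.687 m/s.
The flow acts along the bank and has no component across it.
Time = 261 / 1.687 = 154.671 s.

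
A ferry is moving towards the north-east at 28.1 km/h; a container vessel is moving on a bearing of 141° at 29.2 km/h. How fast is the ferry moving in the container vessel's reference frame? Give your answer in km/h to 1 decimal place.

42.6 km/h

Taking east as x and north as y: ferry velocity = (19.870, 19.870) km/h; container vessel velocity = (18.376, -22.693) km/h.
Velocity of ferry relative to container vessel = (19.870, 19.870) − (18.376, -22.693) = (1.494, 42.562) km/h.
Magnitude = |(1.494, 42.562)| = 42.589 km/h.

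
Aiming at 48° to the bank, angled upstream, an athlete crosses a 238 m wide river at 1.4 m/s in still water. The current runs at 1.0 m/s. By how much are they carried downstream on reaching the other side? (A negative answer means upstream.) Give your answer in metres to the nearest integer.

14 m

Perpendicular speed = 1.040 m/s; crossing time = 238 / 1.040 = 228.758 s.
Net downstream speed = 0.063 m/s.
Drift = 0.063 × 228.758 = 14.461 m (downstream).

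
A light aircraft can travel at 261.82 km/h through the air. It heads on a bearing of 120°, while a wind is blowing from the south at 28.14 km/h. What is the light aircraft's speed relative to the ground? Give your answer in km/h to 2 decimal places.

248.95 km/h

Taking east as x and north as y: velocity relative to the air = (226.743, -130.910) km/h; the air relative to ground = (0.000, 28.140) km/h.
Velocity relative to ground = (226.743, -130.910) + (0.000, 28.140) = (226.743, -102.770) km/h.
Speed = |(226.743, -102.770)| = 248.946 km/h.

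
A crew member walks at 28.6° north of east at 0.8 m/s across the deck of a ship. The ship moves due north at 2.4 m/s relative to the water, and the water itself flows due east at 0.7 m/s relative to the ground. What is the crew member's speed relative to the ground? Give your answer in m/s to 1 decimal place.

In east/north components (m/s): crew member relative to ship = (0.702, 0.383); ship relative to water = (0.000, 2.400); water relative to ground = (0.700, 0.000).
Sum = (1.402, 2.783) m/s.
Speed = |(1.402, 2.783)| = 3.116 m/s.

3.1 m/s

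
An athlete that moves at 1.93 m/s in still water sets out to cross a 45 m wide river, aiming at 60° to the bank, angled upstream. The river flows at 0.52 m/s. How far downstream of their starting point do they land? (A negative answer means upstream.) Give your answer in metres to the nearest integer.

-12 m

Perpendicular speed = 1.671 m/s; crossing time = 45 / 1.671 = 26.923 s.
Net downstream speed = -0.445 m/s.
Drift = -0.445 × 26.923 = -11.981 m (upstream).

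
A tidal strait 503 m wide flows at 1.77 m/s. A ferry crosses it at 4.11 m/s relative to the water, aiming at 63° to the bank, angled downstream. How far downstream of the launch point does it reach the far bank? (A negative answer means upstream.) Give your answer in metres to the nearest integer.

499 m

Perpendicular speed = 3.662 m/s; crossing time = 503 / 3.662 = 137.355 s.
Net downstream speed = 3.636 m/s.
Drift = 3.636 × 137.355 = 499.410 m (downstream).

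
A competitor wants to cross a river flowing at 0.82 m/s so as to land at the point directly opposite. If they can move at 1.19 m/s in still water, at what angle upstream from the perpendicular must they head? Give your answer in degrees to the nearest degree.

44°

To cancel the current, the upstream component of the competitor's velocity must equal the flow: 1.19 sin θ = 0.82.
sin θ = 0.82 / 1.19 = 0.6891.
θ = arcsin(0.6891) = 43.557°.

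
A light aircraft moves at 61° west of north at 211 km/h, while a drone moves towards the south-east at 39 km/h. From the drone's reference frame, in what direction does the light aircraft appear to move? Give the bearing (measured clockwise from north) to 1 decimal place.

301.5°

Taking east as x and north as y: light aircraft velocity = (-184.545, 102.295) km/h; drone velocity = (27.577, -27.577) km/h.
Velocity of light aircraft relative to drone = (-184.545, 102.295) − (27.577, -27.577) = (-212.122, 129.872) km/h.
Bearing = atan2(-212.12, 129.87) = 301.48° clockwise from north.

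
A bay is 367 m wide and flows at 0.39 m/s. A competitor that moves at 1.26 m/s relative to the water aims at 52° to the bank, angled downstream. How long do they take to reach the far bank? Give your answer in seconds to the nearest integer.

370 s

The component of the competitor's velocity perpendicular to the bank is 1.26 × sin 52° = 0.993 m/s.
The current is parallel to the bank, so it does not affect the crossing time.
Time = 367 / 0.993 = 369.627 s.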